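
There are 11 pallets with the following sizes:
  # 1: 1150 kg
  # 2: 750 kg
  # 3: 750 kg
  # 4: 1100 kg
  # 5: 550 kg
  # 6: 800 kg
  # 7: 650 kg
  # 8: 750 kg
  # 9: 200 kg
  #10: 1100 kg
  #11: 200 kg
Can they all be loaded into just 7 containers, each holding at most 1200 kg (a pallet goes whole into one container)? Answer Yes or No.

Total = 8000 kg; ⌈8000/1200⌉ = 7.
8 pallets each exceed half the capacity and cannot share a container, forcing at least 8 containers.
At least 8 containers are required, but only 7 are allowed.

No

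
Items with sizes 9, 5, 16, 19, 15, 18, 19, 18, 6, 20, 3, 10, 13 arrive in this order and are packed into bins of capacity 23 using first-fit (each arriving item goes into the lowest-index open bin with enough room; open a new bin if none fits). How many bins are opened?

  9 → bin 1 (new)  [load 9/23]
  5 → bin 1  [load 14/23]
  16 → bin 2 (new)  [load 16/23]
  19 → bin 3 (new)  [load 19/23]
  15 → bin 4 (new)  [load 15/23]
  18 → bin 5 (new)  [load 18/23]
  19 → bin 6 (new)  [load 19/23]
  18 → bin 7 (new)  [load 18/23]
  6 → bin 1  [load 20/23]
  20 → bin 8 (new)  [load 20/23]
  3 → bin 1  [load 23/23]
  10 → bin 9 (new)  [load 10/23]
  13 → bin 9  [load 23/23]
9 bins opened.

9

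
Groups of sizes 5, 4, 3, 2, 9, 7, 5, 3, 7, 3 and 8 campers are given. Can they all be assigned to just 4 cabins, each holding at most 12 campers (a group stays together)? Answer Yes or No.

No

Total = 56 campers; ⌈56/12⌉ = 5.
At least 5 cabins are required, but only 4 are allowed.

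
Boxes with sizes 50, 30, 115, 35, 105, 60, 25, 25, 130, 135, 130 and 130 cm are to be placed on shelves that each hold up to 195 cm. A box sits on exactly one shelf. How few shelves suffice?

Total = 135 + 130 + 130 + 130 + 115 + 105 + 60 + 50 + 35 + 30 + 25 + 25 = 970 cm.
Lower bound: ⌈970/195⌉ = 5 shelves.
Also, 6 boxes each exceed 195/2 cm, and no two of those can share a shelf, so at least 6 shelves are needed.
A packing using 6 shelves:
  shelf 1: 135 + 60 = 195
  shelf 2: 130 + 50 = 180
  shelf 3: 130 + 35 + 30 = 195
  shelf 4: 130 + 25 + 25 = 180
  shelf 5: 115 = 115
  shelf 6: 105 = 105
This matches the lower bound, so 6 is optimal.

6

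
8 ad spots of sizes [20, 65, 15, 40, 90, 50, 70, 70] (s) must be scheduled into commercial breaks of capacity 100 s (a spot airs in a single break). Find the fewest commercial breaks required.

5

Total = 90 + 70 + 70 + 65 + 50 + 40 + 20 + 15 = 420 s.
Lower bound: ⌈420/100⌉ = 5 commercial breaks.
A packing using 5 commercial breaks:
  break 1: 90 = 90
  break 2: 70 + 20 = 90
  break 3: 70 + 15 = 85
  break 4: 65 = 65
  break 5: 50 + 40 = 90
This matches the lower bound, so 5 is optimal.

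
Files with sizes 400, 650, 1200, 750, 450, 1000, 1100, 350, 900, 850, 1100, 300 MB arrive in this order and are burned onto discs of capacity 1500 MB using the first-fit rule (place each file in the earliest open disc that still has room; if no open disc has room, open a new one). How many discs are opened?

8

  400 → disc 1 (new)  [load 400/1500]
  650 → disc 1  [load 1050/1500]
  1200 → disc 2 (new)  [load 1200/1500]
  750 → disc 3 (new)  [load 750/1500]
  450 → disc 1  [load 1500/1500]
  1000 → disc 4 (new)  [load 1000/1500]
  1100 → disc 5 (new)  [load 1100/1500]
  350 → disc 3  [load 1100/1500]
  900 → disc 6 (new)  [load 900/1500]
  850 → disc 7 (new)  [load 850/1500]
  1100 → disc 8 (new)  [load 1100/1500]
  300 → disc 2  [load 1500/1500]
8 discs opened.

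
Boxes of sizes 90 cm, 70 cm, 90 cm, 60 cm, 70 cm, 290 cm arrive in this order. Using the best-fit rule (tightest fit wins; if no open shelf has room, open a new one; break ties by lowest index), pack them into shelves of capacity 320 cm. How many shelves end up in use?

3

  90 → shelf 1 (new)  [load 90/320]
  70 → shelf 1  [load 160/320]
  90 → shelf 1  [load 250/320]
  60 → shelf 1  [load 310/320]
  70 → shelf 2 (new)  [load 70/320]
  290 → shelf 3 (new)  [load 290/320]
3 shelves opened.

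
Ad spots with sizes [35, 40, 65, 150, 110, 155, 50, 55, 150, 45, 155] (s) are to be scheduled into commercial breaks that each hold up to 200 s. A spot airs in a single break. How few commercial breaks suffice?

6

Total = 155 + 155 + 150 + 150 + 110 + 65 + 55 + 50 + 45 + 40 + 35 = 1010 s.
Lower bound: ⌈1010/200⌉ = 6 commercial breaks.
A packing using 6 commercial breaks:
  break 1: 155 + 45 = 200
  break 2: 155 + 40 = 195
  break 3: 150 + 50 = 200
  break 4: 150 + 35 = 185
  break 5: 110 + 65 = 175
  break 6: 55 = 55
This matches the lower bound, so 6 is optimal.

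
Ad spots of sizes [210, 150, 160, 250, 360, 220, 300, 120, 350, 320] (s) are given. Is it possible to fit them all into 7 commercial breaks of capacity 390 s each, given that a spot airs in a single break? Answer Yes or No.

Yes

A valid assignment using 7 commercial breaks:
  break 1: 360 = 360
  break 2: 350 = 350
  break 3: 320 = 320
  break 4: 300 = 300
  break 5: 250 + 120 = 370
  break 6: 220 + 160 = 380
  break 7: 210 + 150 = 360
Every load is within 390 s, so 7 commercial breaks suffice.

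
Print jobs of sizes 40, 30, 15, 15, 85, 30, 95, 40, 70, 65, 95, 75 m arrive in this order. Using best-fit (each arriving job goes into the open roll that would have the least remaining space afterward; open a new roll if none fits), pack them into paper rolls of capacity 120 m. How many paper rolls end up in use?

  40 → roll 1 (new)  [load 40/120]
  30 → roll 1  [load 70/120]
  15 → roll 1  [load 85/120]
  15 → roll 1  [load 100/120]
  85 → roll 2 (new)  [load 85/120]
  30 → roll 2  [load 115/120]
  95 → roll 3 (new)  [load 95/120]
  40 → roll 4 (new)  [load 40/120]
  70 → roll 4  [load 110/120]
  65 → roll 5 (new)  [load 65/120]
  95 → roll 6 (new)  [load 95/120]
  75 → roll 7 (new)  [load 75/120]
7 paper rolls opened.

7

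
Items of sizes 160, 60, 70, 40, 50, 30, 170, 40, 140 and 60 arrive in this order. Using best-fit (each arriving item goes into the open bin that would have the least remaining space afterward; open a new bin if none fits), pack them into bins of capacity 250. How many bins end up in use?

4

  160 → bin 1 (new)  [load 160/250]
  60 → bin 1  [load 220/250]
  70 → bin 2 (new)  [load 70/250]
  40 → bin 2  [load 110/250]
  50 → bin 2  [load 160/250]
  30 → bin 1  [load 250/250]
  170 → bin 3 (new)  [load 170/250]
  40 → bin 3  [load 210/250]
  140 → bin 4 (new)  [load 140/250]
  60 → bin 2  [load 220/250]
4 bins opened.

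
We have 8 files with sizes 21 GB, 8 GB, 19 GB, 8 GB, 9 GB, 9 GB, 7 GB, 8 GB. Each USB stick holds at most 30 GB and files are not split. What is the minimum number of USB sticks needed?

4

Total = 21 + 19 + 9 + 9 + 8 + 8 + 8 + 7 = 89 GB.
Lower bound: ⌈89/30⌉ = 3 USB sticks.
A packing using 4 USB sticks:
  USB stick 1: 21 + 9 = 30
  USB stick 2: 19 + 9 = 28
  USB stick 3: 8 + 8 + 8 = 24
  USB stick 4: 7 = 7
No arrangement into 3 USB sticks stays within capacity, so 4 is optimal.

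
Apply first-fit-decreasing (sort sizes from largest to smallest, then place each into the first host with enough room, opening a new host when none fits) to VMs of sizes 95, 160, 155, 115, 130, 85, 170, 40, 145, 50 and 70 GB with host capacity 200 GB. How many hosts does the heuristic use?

7

Sorted descending: 170, 160, 155, 145, 130, 115, 95, 85, 70, 50, 40.
  170 → host 1 (new)  [load 170/200]
  160 → host 2 (new)  [load 160/200]
  155 → host 3 (new)  [load 155/200]
  145 → host 4 (new)  [load 145/200]
  130 → host 5 (new)  [load 130/200]
  115 → host 6 (new)  [load 115/200]
  95 → host 7 (new)  [load 95/200]
  85 → host 6  [load 200/200]
  70 → host 5  [load 200/200]
  50 → host 4  [load 195/200]
  40 → host 2  [load 200/200]
7 hosts opened.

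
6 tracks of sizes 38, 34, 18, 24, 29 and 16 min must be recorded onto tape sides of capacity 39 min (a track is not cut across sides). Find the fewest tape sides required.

Total = 38 + 34 + 29 + 24 + 18 + 16 = 159 min.
Lower bound: ⌈159/39⌉ = 5 tape sides.
A packing using 5 tape sides:
  side 1: 38 = 38
  side 2: 34 = 34
  side 3: 29 = 29
  side 4: 24 = 24
  side 5: 18 + 16 = 34
This matches the lower bound, so 5 is optimal.

5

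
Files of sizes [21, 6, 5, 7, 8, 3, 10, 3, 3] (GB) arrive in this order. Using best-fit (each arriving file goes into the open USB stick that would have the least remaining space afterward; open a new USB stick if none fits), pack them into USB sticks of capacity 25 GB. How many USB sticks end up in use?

3

  21 → USB stick 1 (new)  [load 21/25]
  6 → USB stick 2 (new)  [load 6/25]
  5 → USB stick 2  [load 11/25]
  7 → USB stick 2  [load 18/25]
  8 → USB stick 3 (new)  [load 8/25]
  3 → USB stick 1  [load 24/25]
  10 → USB stick 3  [load 18/25]
  3 → USB stick 2  [load 21/25]
  3 → USB stick 2  [load 24/25]
3 USB sticks opened.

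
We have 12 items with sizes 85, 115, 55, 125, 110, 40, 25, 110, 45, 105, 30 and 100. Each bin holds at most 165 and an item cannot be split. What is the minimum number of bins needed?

7

Total = 125 + 115 + 110 + 110 + 105 + 100 + 85 + 55 + 45 + 40 + 30 + 25 = 945.
Lower bound: ⌈945/165⌉ = 6 bins.
Also, 7 items each exceed 165/2, and no two of those can share a bin, so at least 7 bins are needed.
A packing using 7 bins:
  bin 1: 125 + 40 = 165
  bin 2: 115 + 45 = 160
  bin 3: 110 + 55 = 165
  bin 4: 110 + 30 + 25 = 165
  bin 5: 105 = 105
  bin 6: 100 = 100
  bin 7: 85 = 85
This matches the lower bound, so 7 is optimal.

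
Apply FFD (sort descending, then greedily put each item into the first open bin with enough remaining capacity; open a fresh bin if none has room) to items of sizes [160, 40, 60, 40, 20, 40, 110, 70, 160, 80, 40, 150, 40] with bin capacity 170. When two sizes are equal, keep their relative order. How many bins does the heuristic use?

7

Sorted descending: 160, 160, 150, 110, 80, 70, 60, 40, 40, 40, 40, 40, 20.
  160 → bin 1 (new)  [load 160/170]
  160 → bin 2 (new)  [load 160/170]
  150 → bin 3 (new)  [load 150/170]
  110 → bin 4 (new)  [load 110/170]
  80 → bin 5 (new)  [load 80/170]
  70 → bin 5  [load 150/170]
  60 → bin 4  [load 170/170]
  40 → bin 6 (new)  [load 40/170]
  40 → bin 6  [load 80/170]
  40 → bin 6  [load 120/170]
  40 → bin 6  [load 160/170]
  40 → bin 7 (new)  [load 40/170]
  20 → bin 3  [load 170/170]
7 bins opened.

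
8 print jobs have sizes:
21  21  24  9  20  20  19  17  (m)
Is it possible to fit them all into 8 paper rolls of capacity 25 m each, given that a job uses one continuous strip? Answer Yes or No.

A valid assignment using 8 paper rolls:
  roll 1: 24 = 24
  roll 2: 21 = 21
  roll 3: 21 = 21
  roll 4: 20 = 20
  roll 5: 20 = 20
  roll 6: 19 = 19
  roll 7: 17 = 17
  roll 8: 9 = 9
Every load is within 25 m, so 8 paper rolls suffice.

Yes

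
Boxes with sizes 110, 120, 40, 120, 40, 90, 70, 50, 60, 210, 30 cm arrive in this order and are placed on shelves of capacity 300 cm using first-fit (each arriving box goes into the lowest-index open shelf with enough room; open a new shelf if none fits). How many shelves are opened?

  110 → shelf 1 (new)  [load 110/300]
  120 → shelf 1  [load 230/300]
  40 → shelf 1  [load 270/300]
  120 → shelf 2 (new)  [load 120/300]
  40 → shelf 2  [load 160/300]
  90 → shelf 2  [load 250/300]
  70 → shelf 3 (new)  [load 70/300]
  50 → shelf 2  [load 300/300]
  60 → shelf 3  [load 130/300]
  210 → shelf 4 (new)  [load 210/300]
  30 → shelf 1  [load 300/300]
4 shelves opened.

4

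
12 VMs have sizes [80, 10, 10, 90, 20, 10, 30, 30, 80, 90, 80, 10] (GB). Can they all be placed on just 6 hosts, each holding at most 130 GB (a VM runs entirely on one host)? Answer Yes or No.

Yes

A valid assignment using 5 hosts:
  host 1: 90 + 30 + 10 = 130
  host 2: 90 + 30 + 10 = 130
  host 3: 80 + 20 + 10 + 10 = 120
  host 4: 80 = 80
  host 5: 80 = 80
That uses only 5 ≤ 6, so 6 hosts are enough.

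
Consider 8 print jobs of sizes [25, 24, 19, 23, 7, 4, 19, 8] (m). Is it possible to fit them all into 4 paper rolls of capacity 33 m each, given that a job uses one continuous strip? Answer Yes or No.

No

Total = 129 m; ⌈129/33⌉ = 4.
5 print jobs each exceed half the capacity and cannot share a roll, forcing at least 5 paper rolls.
At least 5 paper rolls are required, but only 4 are allowed.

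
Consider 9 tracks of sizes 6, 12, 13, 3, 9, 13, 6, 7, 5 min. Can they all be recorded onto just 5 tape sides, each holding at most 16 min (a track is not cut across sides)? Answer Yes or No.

No

Total = 74 min; ⌈74/16⌉ = 5.
The bound of 5 does not rule out 5, but exhaustive search shows no assignment into 5 tape sides of capacity 16 min exists — the minimum is 6.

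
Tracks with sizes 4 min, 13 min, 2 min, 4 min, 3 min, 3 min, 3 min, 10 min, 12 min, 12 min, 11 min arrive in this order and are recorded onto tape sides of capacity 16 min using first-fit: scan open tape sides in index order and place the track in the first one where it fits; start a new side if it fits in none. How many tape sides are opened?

  4 → side 1 (new)  [load 4/16]
  13 → side 2 (new)  [load 13/16]
  2 → side 1  [load 6/16]
  4 → side 1  [load 10/16]
  3 → side 1  [load 13/16]
  3 → side 1  [load 16/16]
  3 → side 2  [load 16/16]
  10 → side 3 (new)  [load 10/16]
  12 → side 4 (new)  [load 12/16]
  12 → side 5 (new)  [load 12/16]
  11 → side 6 (new)  [load 11/16]
6 tape sides opened.

6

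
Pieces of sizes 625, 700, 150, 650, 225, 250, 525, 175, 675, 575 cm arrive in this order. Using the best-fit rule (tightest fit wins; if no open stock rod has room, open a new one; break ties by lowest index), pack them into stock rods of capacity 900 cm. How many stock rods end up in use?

6

  625 → stock rod 1 (new)  [load 625/900]
  700 → stock rod 2 (new)  [load 700/900]
  150 → stock rod 2  [load 850/900]
  650 → stock rod 3 (new)  [load 650/900]
  225 → stock rod 3  [load 875/900]
  250 → stock rod 1  [load 875/900]
  525 → stock rod 4 (new)  [load 525/900]
  175 → stock rod 4  [load 700/900]
  675 → stock rod 5 (new)  [load 675/900]
  575 → stock rod 6 (new)  [load 575/900]
6 stock rods opened.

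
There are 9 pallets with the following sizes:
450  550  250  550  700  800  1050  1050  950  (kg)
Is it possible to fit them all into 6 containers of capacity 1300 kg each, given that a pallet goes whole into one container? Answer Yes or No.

A valid assignment using 6 containers:
  container 1: 1050 + 250 = 1300
  container 2: 1050 = 1050
  container 3: 950 = 950
  container 4: 800 + 450 = 1250
  container 5: 700 + 550 = 1250
  container 6: 550 = 550
Every load is within 1300 kg, so 6 containers suffice.

Yes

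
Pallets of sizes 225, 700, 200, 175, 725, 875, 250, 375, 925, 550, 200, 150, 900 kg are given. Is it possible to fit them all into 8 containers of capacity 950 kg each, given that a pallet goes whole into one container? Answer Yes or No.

A valid assignment using 7 containers:
  container 1: 925 = 925
  container 2: 900 = 900
  container 3: 875 = 875
  container 4: 725 + 225 = 950
  container 5: 700 + 250 = 950
  container 6: 550 + 375 = 925
  container 7: 200 + 200 + 175 + 150 = 725
That uses only 7 ≤ 8, so 8 containers are enough.

Yes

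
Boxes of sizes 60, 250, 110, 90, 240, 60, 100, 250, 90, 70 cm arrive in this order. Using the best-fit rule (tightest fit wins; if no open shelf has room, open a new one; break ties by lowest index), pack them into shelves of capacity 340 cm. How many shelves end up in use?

  60 → shelf 1 (new)  [load 60/340]
  250 → shelf 1  [load 310/340]
  110 → shelf 2 (new)  [load 110/340]
  90 → shelf 2  [load 200/340]
  240 → shelf 3 (new)  [load 240/340]
  60 → shelf 3  [load 300/340]
  100 → shelf 2  [load 300/340]
  250 → shelf 4 (new)  [load 250/340]
  90 → shelf 4  [load 340/340]
  70 → shelf 5 (new)  [load 70/340]
5 shelves opened.

5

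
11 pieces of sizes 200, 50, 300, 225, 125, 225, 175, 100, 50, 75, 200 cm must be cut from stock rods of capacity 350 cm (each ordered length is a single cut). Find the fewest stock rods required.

6

Total = 300 + 225 + 225 + 200 + 200 + 175 + 125 + 100 + 75 + 50 + 50 = 1725 cm.
Lower bound: ⌈1725/350⌉ = 5 stock rods.
A packing using 6 stock rods:
  stock rod 1: 300 + 50 = 350
  stock rod 2: 225 + 125 = 350
  stock rod 3: 225 + 100 = 325
  stock rod 4: 200 + 75 + 50 = 325
  stock rod 5: 200 = 200
  stock rod 6: 175 = 175
No arrangement into 5 stock rods stays within capacity, so 6 is optimal.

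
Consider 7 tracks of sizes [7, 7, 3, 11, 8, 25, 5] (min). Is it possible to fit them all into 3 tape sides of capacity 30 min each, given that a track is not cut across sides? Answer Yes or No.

Yes

A valid assignment using 3 tape sides:
  side 1: 25 + 5 = 30
  side 2: 11 + 8 + 7 + 3 = 29
  side 3: 7 = 7
Every load is within 30 min, so 3 tape sides suffice.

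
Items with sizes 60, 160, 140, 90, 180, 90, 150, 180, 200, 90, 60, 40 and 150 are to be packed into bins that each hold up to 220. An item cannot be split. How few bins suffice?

9

Total = 200 + 180 + 180 + 160 + 150 + 150 + 140 + 90 + 90 + 90 + 60 + 60 + 40 = 1590.
Lower bound: ⌈1590/220⌉ = 8 bins.
A packing using 9 bins:
  bin 1: 200 = 200
  bin 2: 180 + 40 = 220
  bin 3: 180 = 180
  bin 4: 160 + 60 = 220
  bin 5: 150 + 60 = 210
  bin 6: 150 = 150
  bin 7: 140 = 140
  bin 8: 90 + 90 = 180
  bin 9: 90 = 90
No arrangement into 8 bins stays within capacity, so 9 is optimal.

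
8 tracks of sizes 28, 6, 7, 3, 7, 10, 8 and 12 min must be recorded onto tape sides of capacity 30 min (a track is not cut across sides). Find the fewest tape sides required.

3

Total = 28 + 12 + 10 + 8 + 7 + 7 + 6 + 3 = 81 min.
Lower bound: ⌈81/30⌉ = 3 tape sides.
A packing using 3 tape sides:
  side 1: 28 = 28
  side 2: 12 + 10 + 8 = 30
  side 3: 7 + 7 + 6 + 3 = 23
This matches the lower bound, so 3 is optimal.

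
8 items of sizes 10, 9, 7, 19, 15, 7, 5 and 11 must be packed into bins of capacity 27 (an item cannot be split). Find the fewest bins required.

4

Total = 19 + 15 + 11 + 10 + 9 + 7 + 7 + 5 = 83.
Lower bound: ⌈83/27⌉ = 4 bins.
A packing using 4 bins:
  bin 1: 19 + 7 = 26
  bin 2: 15 + 11 = 26
  bin 3: 10 + 9 + 7 = 26
  bin 4: 5 = 5
This matches the lower bound, so 4 is optimal.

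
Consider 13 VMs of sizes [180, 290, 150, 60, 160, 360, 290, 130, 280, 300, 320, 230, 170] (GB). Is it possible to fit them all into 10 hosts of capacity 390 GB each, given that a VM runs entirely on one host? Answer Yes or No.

Yes

A valid assignment using 9 hosts:
  host 1: 360 = 360
  host 2: 320 + 60 = 380
  host 3: 300 = 300
  host 4: 290 = 290
  host 5: 290 = 290
  host 6: 280 = 280
  host 7: 230 + 160 = 390
  host 8: 180 + 170 = 350
  host 9: 150 + 130 = 280
That uses only 9 ≤ 10, so 10 hosts are enough.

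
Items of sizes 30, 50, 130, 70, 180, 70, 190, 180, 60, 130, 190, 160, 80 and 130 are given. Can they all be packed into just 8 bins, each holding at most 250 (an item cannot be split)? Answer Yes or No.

Yes

A valid assignment using 8 bins:
  bin 1: 190 + 60 = 250
  bin 2: 190 + 50 = 240
  bin 3: 180 + 70 = 250
  bin 4: 180 + 70 = 250
  bin 5: 160 + 80 = 240
  bin 6: 130 + 30 = 160
  bin 7: 130 = 130
  bin 8: 130 = 130
Every load is within 250, so 8 bins suffice.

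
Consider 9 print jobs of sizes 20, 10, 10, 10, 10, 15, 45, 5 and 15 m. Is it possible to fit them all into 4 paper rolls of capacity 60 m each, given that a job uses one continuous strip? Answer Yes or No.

A valid assignment using 3 paper rolls:
  roll 1: 45 + 15 = 60
  roll 2: 20 + 15 + 10 + 10 + 5 = 60
  roll 3: 10 + 10 = 20
That uses only 3 ≤ 4, so 4 paper rolls are enough.

Yes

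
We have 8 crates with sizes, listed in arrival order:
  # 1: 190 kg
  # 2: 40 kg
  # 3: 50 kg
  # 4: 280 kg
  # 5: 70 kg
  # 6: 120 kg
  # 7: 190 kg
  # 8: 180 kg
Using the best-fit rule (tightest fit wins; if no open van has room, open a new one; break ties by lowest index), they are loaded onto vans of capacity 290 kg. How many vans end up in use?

5

  190 → van 1 (new)  [load 190/290]
  40 → van 1  [load 230/290]
  50 → van 1  [load 280/290]
  280 → van 2 (new)  [load 280/290]
  70 → van 3 (new)  [load 70/290]
  120 → van 3  [load 190/290]
  190 → van 4 (new)  [load 190/290]
  180 → van 5 (new)  [load 180/290]
5 vans opened.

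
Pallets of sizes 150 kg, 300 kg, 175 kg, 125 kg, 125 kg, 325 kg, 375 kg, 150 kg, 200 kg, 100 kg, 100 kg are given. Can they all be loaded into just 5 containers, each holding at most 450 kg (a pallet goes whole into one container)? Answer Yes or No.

Yes

A valid assignment using 5 containers:
  container 1: 375 = 375
  container 2: 325 + 125 = 450
  container 3: 300 + 150 = 450
  container 4: 200 + 150 + 100 = 450
  container 5: 175 + 125 + 100 = 400
Every load is within 450 kg, so 5 containers suffice.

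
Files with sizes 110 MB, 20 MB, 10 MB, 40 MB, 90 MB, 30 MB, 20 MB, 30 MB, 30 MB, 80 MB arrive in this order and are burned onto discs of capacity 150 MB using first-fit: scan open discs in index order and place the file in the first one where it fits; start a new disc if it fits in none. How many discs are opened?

  110 → disc 1 (new)  [load 110/150]
  20 → disc 1  [load 130/150]
  10 → disc 1  [load 140/150]
  40 → disc 2 (new)  [load 40/150]
  90 → disc 2  [load 130/150]
  30 → disc 3 (new)  [load 30/150]
  20 → disc 2  [load 150/150]
  30 → disc 3  [load 60/150]
  30 → disc 3  [load 90/150]
  80 → disc 4 (new)  [load 80/150]
4 discs opened.

4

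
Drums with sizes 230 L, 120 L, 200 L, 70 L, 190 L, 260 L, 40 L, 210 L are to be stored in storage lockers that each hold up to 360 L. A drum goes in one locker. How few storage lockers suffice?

Total = 260 + 230 + 210 + 200 + 190 + 120 + 70 + 40 = 1320 L.
Lower bound: ⌈1320/360⌉ = 4 storage lockers.
Also, 5 drums each exceed 180 L, and no two of those can share a locker, so at least 5 storage lockers are needed.
A packing using 5 storage lockers:
  locker 1: 260 + 70 = 330
  locker 2: 230 + 120 = 350
  locker 3: 210 + 40 = 250
  locker 4: 200 = 200
  locker 5: 190 = 190
This matches the lower bound, so 5 is optimal.

5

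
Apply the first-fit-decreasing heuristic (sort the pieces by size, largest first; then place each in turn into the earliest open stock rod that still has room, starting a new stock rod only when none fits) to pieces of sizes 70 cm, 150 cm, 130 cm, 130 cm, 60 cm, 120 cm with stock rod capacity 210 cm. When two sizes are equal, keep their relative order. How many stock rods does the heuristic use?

4

Sorted descending: 150, 130, 130, 120, 70, 60.
  150 → stock rod 1 (new)  [load 150/210]
  130 → stock rod 2 (new)  [load 130/210]
  130 → stock rod 3 (new)  [load 130/210]
  120 → stock rod 4 (new)  [load 120/210]
  70 → stock rod 2  [load 200/210]
  60 → stock rod 1  [load 210/210]
4 stock rods opened.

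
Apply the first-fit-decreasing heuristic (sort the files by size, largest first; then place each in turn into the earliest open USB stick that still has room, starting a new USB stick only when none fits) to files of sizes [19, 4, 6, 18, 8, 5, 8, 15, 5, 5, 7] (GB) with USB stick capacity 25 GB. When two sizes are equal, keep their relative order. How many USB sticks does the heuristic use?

5

Sorted descending: 19, 18, 15, 8, 8, 7, 6, 5, 5, 5, 4.
  19 → USB stick 1 (new)  [load 19/25]
  18 → USB stick 2 (new)  [load 18/25]
  15 → USB stick 3 (new)  [load 15/25]
  8 → USB stick 3  [load 23/25]
  8 → USB stick 4 (new)  [load 8/25]
  7 → USB stick 2  [load 25/25]
  6 → USB stick 1  [load 25/25]
  5 → USB stick 4  [load 13/25]
  5 → USB stick 4  [load 18/25]
  5 → USB stick 4  [load 23/25]
  4 → USB stick 5 (new)  [load 4/25]
5 USB sticks opened.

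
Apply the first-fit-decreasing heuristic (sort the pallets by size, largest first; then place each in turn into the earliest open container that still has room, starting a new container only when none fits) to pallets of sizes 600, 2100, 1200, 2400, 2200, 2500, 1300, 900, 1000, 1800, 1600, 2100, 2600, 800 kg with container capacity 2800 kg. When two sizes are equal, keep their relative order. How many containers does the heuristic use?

10

Sorted descending: 2600, 2500, 2400, 2200, 2100, 2100, 1800, 1600, 1300, 1200, 1000, 900, 800, 600.
  2600 → container 1 (new)  [load 2600/2800]
  2500 → container 2 (new)  [load 2500/2800]
  2400 → container 3 (new)  [load 2400/2800]
  2200 → container 4 (new)  [load 2200/2800]
  2100 → container 5 (new)  [load 2100/2800]
  2100 → container 6 (new)  [load 2100/2800]
  1800 → container 7 (new)  [load 1800/2800]
  1600 → container 8 (new)  [load 1600/2800]
  1300 → container 9 (new)  [load 1300/2800]
  1200 → container 8  [load 2800/2800]
  1000 → container 7  [load 2800/2800]
  900 → container 9  [load 2200/2800]
  800 → container 10 (new)  [load 800/2800]
  600 → container 4  [load 2800/2800]
10 containers opened.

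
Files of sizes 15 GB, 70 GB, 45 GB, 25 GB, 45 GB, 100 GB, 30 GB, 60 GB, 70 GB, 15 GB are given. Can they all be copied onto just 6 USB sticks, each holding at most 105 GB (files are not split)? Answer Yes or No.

Yes

A valid assignment using 5 USB sticks:
  USB stick 1: 100 = 100
  USB stick 2: 70 + 30 = 100
  USB stick 3: 70 + 25 = 95
  USB stick 4: 60 + 45 = 105
  USB stick 5: 45 + 15 + 15 = 75
That uses only 5 ≤ 6, so 6 USB sticks are enough.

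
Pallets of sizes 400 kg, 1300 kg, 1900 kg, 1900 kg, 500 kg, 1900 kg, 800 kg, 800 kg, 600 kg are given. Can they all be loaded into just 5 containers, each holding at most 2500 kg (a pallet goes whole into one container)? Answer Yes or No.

A valid assignment using 5 containers:
  container 1: 1900 + 600 = 2500
  container 2: 1900 + 500 = 2400
  container 3: 1900 + 400 = 2300
  container 4: 1300 + 800 = 2100
  container 5: 800 = 800
Every load is within 2500 kg, so 5 containers suffice.

Yes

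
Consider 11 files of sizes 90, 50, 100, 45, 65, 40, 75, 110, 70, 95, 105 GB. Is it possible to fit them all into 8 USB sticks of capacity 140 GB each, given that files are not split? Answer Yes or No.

A valid assignment using 7 USB sticks:
  USB stick 1: 110 = 110
  USB stick 2: 105 = 105
  USB stick 3: 100 + 40 = 140
  USB stick 4: 95 + 45 = 140
  USB stick 5: 90 + 50 = 140
  USB stick 6: 75 + 65 = 140
  USB stick 7: 70 = 70
That uses only 7 ≤ 8, so 8 USB sticks are enough.

Yes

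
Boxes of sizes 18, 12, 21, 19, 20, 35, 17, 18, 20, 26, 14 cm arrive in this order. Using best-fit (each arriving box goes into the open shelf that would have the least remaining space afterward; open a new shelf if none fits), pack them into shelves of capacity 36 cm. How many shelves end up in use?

8

  18 → shelf 1 (new)  [load 18/36]
  12 → shelf 1  [load 30/36]
  21 → shelf 2 (new)  [load 21/36]
  19 → shelf 3 (new)  [load 19/36]
  20 → shelf 4 (new)  [load 20/36]
  35 → shelf 5 (new)  [load 35/36]
  17 → shelf 3  [load 36/36]
  18 → shelf 6 (new)  [load 18/36]
  20 → shelf 7 (new)  [load 20/36]
  26 → shelf 8 (new)  [load 26/36]
  14 → shelf 2  [load 35/36]
8 shelves opened.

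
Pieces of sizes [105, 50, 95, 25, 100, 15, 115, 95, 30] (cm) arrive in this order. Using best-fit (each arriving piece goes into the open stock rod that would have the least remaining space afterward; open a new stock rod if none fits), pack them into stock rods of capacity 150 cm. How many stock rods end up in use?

5

  105 → stock rod 1 (new)  [load 105/150]
  50 → stock rod 2 (new)  [load 50/150]
  95 → stock rod 2  [load 145/150]
  25 → stock rod 1  [load 130/150]
  100 → stock rod 3 (new)  [load 100/150]
  15 → stock rod 1  [load 145/150]
  115 → stock rod 4 (new)  [load 115/150]
  95 → stock rod 5 (new)  [load 95/150]
  30 → stock rod 4  [load 145/150]
5 stock rods opened.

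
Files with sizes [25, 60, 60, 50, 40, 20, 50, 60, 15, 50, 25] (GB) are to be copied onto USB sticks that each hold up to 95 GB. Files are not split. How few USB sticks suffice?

6

Total = 60 + 60 + 60 + 50 + 50 + 50 + 40 + 25 + 25 + 20 + 15 = 455 GB.
Lower bound: ⌈455/95⌉ = 5 USB sticks.
Also, 6 files each exceed 95/2 GB, and no two of those can share a USB stick, so at least 6 USB sticks are needed.
A packing using 6 USB sticks:
  USB stick 1: 60 + 25 = 85
  USB stick 2: 60 + 25 = 85
  USB stick 3: 60 + 20 + 15 = 95
  USB stick 4: 50 + 40 = 90
  USB stick 5: 50 = 50
  USB stick 6: 50 = 50
This matches the lower bound, so 6 is optimal.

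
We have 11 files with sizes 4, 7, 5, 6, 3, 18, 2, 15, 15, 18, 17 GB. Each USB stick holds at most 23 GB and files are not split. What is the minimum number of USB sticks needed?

5

Total = 18 + 18 + 17 + 15 + 15 + 7 + 6 + 5 + 4 + 3 + 2 = 110 GB.
Lower bound: ⌈110/23⌉ = 5 USB sticks.
A packing using 5 USB sticks:
  USB stick 1: 18 + 5 = 23
  USB stick 2: 18 + 4 = 22
  USB stick 3: 17 + 6 = 23
  USB stick 4: 15 + 7 = 22
  USB stick 5: 15 + 3 + 2 = 20
This matches the lower bound, so 5 is optimal.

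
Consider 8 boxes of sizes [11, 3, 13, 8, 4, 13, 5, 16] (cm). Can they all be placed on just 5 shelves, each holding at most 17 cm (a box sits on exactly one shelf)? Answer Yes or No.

A valid assignment using 5 shelves:
  shelf 1: 16 = 16
  shelf 2: 13 + 4 = 17
  shelf 3: 13 + 3 = 16
  shelf 4: 11 + 5 = 16
  shelf 5: 8 = 8
Every load is within 17 cm, so 5 shelves suffice.

Yes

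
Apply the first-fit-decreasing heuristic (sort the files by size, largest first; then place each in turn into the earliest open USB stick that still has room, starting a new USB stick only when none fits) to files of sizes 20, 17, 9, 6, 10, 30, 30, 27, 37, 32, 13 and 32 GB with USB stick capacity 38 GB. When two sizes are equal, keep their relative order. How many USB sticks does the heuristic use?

Sorted descending: 37, 32, 32, 30, 30, 27, 20, 17, 13, 10, 9, 6.
  37 → USB stick 1 (new)  [load 37/38]
  32 → USB stick 2 (new)  [load 32/38]
  32 → USB stick 3 (new)  [load 32/38]
  30 → USB stick 4 (new)  [load 30/38]
  30 → USB stick 5 (new)  [load 30/38]
  27 → USB stick 6 (new)  [load 27/38]
  20 → USB stick 7 (new)  [load 20/38]
  17 → USB stick 7  [load 37/38]
  13 → USB stick 8 (new)  [load 13/38]
  10 → USB stick 6  [load 37/38]
  9 → USB stick 8  [load 22/38]
  6 → USB stick 2  [load 38/38]
8 USB sticks opened.

8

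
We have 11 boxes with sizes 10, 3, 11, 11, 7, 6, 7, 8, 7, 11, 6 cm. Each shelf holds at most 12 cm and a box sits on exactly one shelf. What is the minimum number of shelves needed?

Total = 11 + 11 + 11 + 10 + 8 + 7 + 7 + 7 + 6 + 6 + 3 = 87 cm.
Lower bound: ⌈87/12⌉ = 8 shelves.
A packing using 9 shelves:
  shelf 1: 11 = 11
  shelf 2: 11 = 11
  shelf 3: 11 = 11
  shelf 4: 10 = 10
  shelf 5: 8 + 3 = 11
  shelf 6: 7 = 7
  shelf 7: 7 = 7
  shelf 8: 7 = 7
  shelf 9: 6 + 6 = 12
No arrangement into 8 shelves stays within capacity, so 9 is optimal.

9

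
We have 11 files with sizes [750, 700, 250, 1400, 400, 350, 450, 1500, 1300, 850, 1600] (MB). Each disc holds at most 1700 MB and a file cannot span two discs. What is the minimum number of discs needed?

6

Total = 1600 + 1500 + 1400 + 1300 + 850 + 750 + 700 + 450 + 400 + 350 + 250 = 9550 MB.
Lower bound: ⌈9550/1700⌉ = 6 discs.
A packing using 6 discs:
  disc 1: 1600 = 1600
  disc 2: 1500 = 1500
  disc 3: 1400 + 250 = 1650
  disc 4: 1300 + 400 = 1700
  disc 5: 850 + 750 = 1600
  disc 6: 700 + 450 + 350 = 1500
This matches the lower bound, so 6 is optimal.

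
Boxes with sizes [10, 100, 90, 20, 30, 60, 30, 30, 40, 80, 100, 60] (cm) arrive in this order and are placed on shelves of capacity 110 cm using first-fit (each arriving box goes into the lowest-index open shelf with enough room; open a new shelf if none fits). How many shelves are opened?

7

  10 → shelf 1 (new)  [load 10/110]
  100 → shelf 1  [load 110/110]
  90 → shelf 2 (new)  [load 90/110]
  20 → shelf 2  [load 110/110]
  30 → shelf 3 (new)  [load 30/110]
  60 → shelf 3  [load 90/110]
  30 → shelf 4 (new)  [load 30/110]
  30 → shelf 4  [load 60/110]
  40 → shelf 4  [load 100/110]
  80 → shelf 5 (new)  [load 80/110]
  100 → shelf 6 (new)  [load 100/110]
  60 → shelf 7 (new)  [load 60/110]
7 shelves opened.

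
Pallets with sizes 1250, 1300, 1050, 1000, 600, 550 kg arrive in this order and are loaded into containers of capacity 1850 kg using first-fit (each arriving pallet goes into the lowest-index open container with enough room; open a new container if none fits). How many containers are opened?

4

  1250 → container 1 (new)  [load 1250/1850]
  1300 → container 2 (new)  [load 1300/1850]
  1050 → container 3 (new)  [load 1050/1850]
  1000 → container 4 (new)  [load 1000/1850]
  600 → container 1  [load 1850/1850]
  550 → container 2  [load 1850/1850]
4 containers opened.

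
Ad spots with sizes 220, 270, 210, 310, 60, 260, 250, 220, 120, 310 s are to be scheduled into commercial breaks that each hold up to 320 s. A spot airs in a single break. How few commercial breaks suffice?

9

Total = 310 + 310 + 270 + 260 + 250 + 220 + 220 + 210 + 120 + 60 = 2230 s.
Lower bound: ⌈2230/320⌉ = 7 commercial breaks.
Also, 8 ad spots each exceed 160 s, and no two of those can share a break, so at least 8 commercial breaks are needed.
A packing using 9 commercial breaks:
  break 1: 310 = 310
  break 2: 310 = 310
  break 3: 270 = 270
  break 4: 260 + 60 = 320
  break 5: 250 = 250
  break 6: 220 = 220
  break 7: 220 = 220
  break 8: 210 = 210
  break 9: 120 = 120
No arrangement into 8 commercial breaks stays within capacity, so 9 is optimal.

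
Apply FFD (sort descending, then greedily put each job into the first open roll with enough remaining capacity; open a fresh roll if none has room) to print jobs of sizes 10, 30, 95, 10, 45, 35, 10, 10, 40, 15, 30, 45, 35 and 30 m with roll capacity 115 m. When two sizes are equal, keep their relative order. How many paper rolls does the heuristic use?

4

Sorted descending: 95, 45, 45, 40, 35, 35, 30, 30, 30, 15, 10, 10, 10, 10.
  95 → roll 1 (new)  [load 95/115]
  45 → roll 2 (new)  [load 45/115]
  45 → roll 2  [load 90/115]
  40 → roll 3 (new)  [load 40/115]
  35 → roll 3  [load 75/115]
  35 → roll 3  [load 110/115]
  30 → roll 4 (new)  [load 30/115]
  30 → roll 4  [load 60/115]
  30 → roll 4  [load 90/115]
  15 → roll 1  [load 110/115]
  10 → roll 2  [load 100/115]
  10 → roll 2  [load 110/115]
  10 → roll 4  [load 100/115]
  10 → roll 4  [load 110/115]
4 paper rolls opened.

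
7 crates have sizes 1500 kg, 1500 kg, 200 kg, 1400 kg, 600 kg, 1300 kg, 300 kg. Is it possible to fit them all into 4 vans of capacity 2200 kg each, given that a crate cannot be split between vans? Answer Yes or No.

A valid assignment using 4 vans:
  van 1: 1500 + 600 = 2100
  van 2: 1500 + 300 + 200 = 2000
  van 3: 1400 = 1400
  van 4: 1300 = 1300
Every load is within 2200 kg, so 4 vans suffice.

Yes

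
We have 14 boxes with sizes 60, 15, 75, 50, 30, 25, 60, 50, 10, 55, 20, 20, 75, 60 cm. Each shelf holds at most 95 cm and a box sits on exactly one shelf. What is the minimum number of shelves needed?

Total = 75 + 75 + 60 + 60 + 60 + 55 + 50 + 50 + 30 + 25 + 20 + 20 + 15 + 10 = 605 cm.
Lower bound: ⌈605/95⌉ = 7 shelves.
Also, 8 boxes each exceed 95/2 cm, and no two of those can share a shelf, so at least 8 shelves are needed.
A packing using 8 shelves:
  shelf 1: 75 + 20 = 95
  shelf 2: 75 + 20 = 95
  shelf 3: 60 + 30 = 90
  shelf 4: 60 + 25 + 10 = 95
  shelf 5: 60 + 15 = 75
  shelf 6: 55 = 55
  shelf 7: 50 = 50
  shelf 8: 50 = 50
This matches the lower bound, so 8 is optimal.

8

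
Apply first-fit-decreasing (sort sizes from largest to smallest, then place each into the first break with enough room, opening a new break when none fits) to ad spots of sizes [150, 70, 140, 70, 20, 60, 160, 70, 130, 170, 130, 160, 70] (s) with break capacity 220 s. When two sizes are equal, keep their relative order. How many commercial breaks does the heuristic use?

7

Sorted descending: 170, 160, 160, 150, 140, 130, 130, 70, 70, 70, 70, 60, 20.
  170 → break 1 (new)  [load 170/220]
  160 → break 2 (new)  [load 160/220]
  160 → break 3 (new)  [load 160/220]
  150 → break 4 (new)  [load 150/220]
  140 → break 5 (new)  [load 140/220]
  130 → break 6 (new)  [load 130/220]
  130 → break 7 (new)  [load 130/220]
  70 → break 4  [load 220/220]
  70 → break 5  [load 210/220]
  70 → break 6  [load 200/220]
  70 → break 7  [load 200/220]
  60 → break 2  [load 220/220]
  20 → break 1  [load 190/220]
7 commercial breaks opened.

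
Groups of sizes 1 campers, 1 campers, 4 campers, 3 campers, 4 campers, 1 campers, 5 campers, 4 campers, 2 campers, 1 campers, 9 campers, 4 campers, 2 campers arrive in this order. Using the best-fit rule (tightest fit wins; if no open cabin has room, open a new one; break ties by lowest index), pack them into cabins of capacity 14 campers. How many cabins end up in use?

3

  1 → cabin 1 (new)  [load 1/14]
  1 → cabin 1  [load 2/14]
  4 → cabin 1  [load 6/14]
  3 → cabin 1  [load 9/14]
  4 → cabin 1  [load 13/14]
  1 → cabin 1  [load 14/14]
  5 → cabin 2 (new)  [load 5/14]
  4 → cabin 2  [load 9/14]
  2 → cabin 2  [load 11/14]
  1 → cabin 2  [load 12/14]
  9 → cabin 3 (new)  [load 9/14]
  4 → cabin 3  [load 13/14]
  2 → cabin 2  [load 14/14]
3 cabins opened.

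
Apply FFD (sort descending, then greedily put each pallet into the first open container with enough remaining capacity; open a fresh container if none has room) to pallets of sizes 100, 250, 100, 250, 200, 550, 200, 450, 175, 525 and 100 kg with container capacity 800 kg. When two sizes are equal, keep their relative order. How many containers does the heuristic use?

4

Sorted descending: 550, 525, 450, 250, 250, 200, 200, 175, 100, 100, 100.
  550 → container 1 (new)  [load 550/800]
  525 → container 2 (new)  [load 525/800]
  450 → container 3 (new)  [load 450/800]
  250 → container 1  [load 800/800]
  250 → container 2  [load 775/800]
  200 → container 3  [load 650/800]
  200 → container 4 (new)  [load 200/800]
  175 → container 4  [load 375/800]
  100 → container 3  [load 750/800]
  100 → container 4  [load 475/800]
  100 → container 4  [load 575/800]
4 containers opened.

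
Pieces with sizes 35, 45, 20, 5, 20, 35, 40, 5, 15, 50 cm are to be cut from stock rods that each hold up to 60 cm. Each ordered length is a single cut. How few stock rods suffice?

5

Total = 50 + 45 + 40 + 35 + 35 + 20 + 20 + 15 + 5 + 5 = 270 cm.
Lower bound: ⌈270/60⌉ = 5 stock rods.
A packing using 5 stock rods:
  stock rod 1: 50 + 5 + 5 = 60
  stock rod 2: 45 + 15 = 60
  stock rod 3: 40 + 20 = 60
  stock rod 4: 35 + 20 = 55
  stock rod 5: 35 = 35
This matches the lower bound, so 5 is optimal.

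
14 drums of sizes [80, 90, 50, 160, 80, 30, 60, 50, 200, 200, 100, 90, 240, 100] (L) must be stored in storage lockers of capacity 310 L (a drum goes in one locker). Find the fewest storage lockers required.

Total = 240 + 200 + 200 + 160 + 100 + 100 + 90 + 90 + 80 + 80 + 60 + 50 + 50 + 30 = 1530 L.
Lower bound: ⌈1530/310⌉ = 5 storage lockers.
A packing using 5 storage lockers:
  locker 1: 240 + 60 = 300
  locker 2: 200 + 100 = 300
  locker 3: 200 + 80 + 30 = 310
  locker 4: 160 + 100 + 50 = 310
  locker 5: 90 + 90 + 80 + 50 = 310
This matches the lower bound, so 5 is optimal.

5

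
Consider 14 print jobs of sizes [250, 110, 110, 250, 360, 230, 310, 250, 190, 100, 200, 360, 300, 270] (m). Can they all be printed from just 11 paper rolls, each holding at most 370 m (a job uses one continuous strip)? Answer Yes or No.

A valid assignment using 11 paper rolls:
  roll 1: 360 = 360
  roll 2: 360 = 360
  roll 3: 310 = 310
  roll 4: 300 = 300
  roll 5: 270 + 100 = 370
  roll 6: 250 + 110 = 360
  roll 7: 250 + 110 = 360
  roll 8: 250 = 250
  roll 9: 230 = 230
  roll 10: 200 = 200
  roll 11: 190 = 190
Every load is within 370 m, so 11 paper rolls suffice.

Yes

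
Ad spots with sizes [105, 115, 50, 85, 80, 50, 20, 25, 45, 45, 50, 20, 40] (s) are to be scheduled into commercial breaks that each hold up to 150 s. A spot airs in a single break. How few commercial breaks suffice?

5

Total = 115 + 105 + 85 + 80 + 50 + 50 + 50 + 45 + 45 + 40 + 25 + 20 + 20 = 730 s.
Lower bound: ⌈730/150⌉ = 5 commercial breaks.
A packing using 5 commercial breaks:
  break 1: 115 + 25 = 140
  break 2: 105 + 45 = 150
  break 3: 85 + 45 + 20 = 150
  break 4: 80 + 50 + 20 = 150
  break 5: 50 + 50 + 40 = 140
This matches the lower bound, so 5 is optimal.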